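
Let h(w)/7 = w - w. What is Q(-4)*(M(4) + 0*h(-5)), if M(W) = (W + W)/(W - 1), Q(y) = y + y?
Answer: -64/3 ≈ -21.333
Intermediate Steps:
h(w) = 0 (h(w) = 7*(w - w) = 7*0 = 0)
Q(y) = 2*y
M(W) = 2*W/(-1 + W) (M(W) = (2*W)/(-1 + W) = 2*W/(-1 + W))
Q(-4)*(M(4) + 0*h(-5)) = (2*(-4))*(2*4/(-1 + 4) + 0*0) = -8*(2*4/3 + 0) = -8*(2*4*(1/3) + 0) = -8*(8/3 + 0) = -8*8/3 = -64/3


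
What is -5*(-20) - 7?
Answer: 93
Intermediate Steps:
-5*(-20) - 7 = 100 - 7 = 93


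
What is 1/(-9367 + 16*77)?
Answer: -1/8135 ≈ -0.00012293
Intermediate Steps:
1/(-9367 + 16*77) = 1/(-9367 + 1232) = 1/(-8135) = -1/8135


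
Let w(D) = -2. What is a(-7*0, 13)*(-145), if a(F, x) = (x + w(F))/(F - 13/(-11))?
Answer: -17545/13 ≈ -1349.6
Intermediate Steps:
a(F, x) = (-2 + x)/(13/11 + F) (a(F, x) = (x - 2)/(F - 13/(-11)) = (-2 + x)/(F - 13*(-1/11)) = (-2 + x)/(F + 13/11) = (-2 + x)/(13/11 + F))
a(-7*0, 13)*(-145) = (11*(-2 + 13)/(13 + 11*(-7*0)))*(-145) = (11*11/(13 + 11*0))*(-145) = (11*11/(13 + 0))*(-145) = (11*11/13)*(-145) = (11*(1/13)*11)*(-145) = (121/13)*(-145) = -17545/13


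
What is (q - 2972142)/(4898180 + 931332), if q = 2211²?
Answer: 1916379/5829512 ≈ 0.32874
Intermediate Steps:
q = 4888521
(q - 2972142)/(4898180 + 931332) = (4888521 - 2972142)/(4898180 + 931332) = 1916379/5829512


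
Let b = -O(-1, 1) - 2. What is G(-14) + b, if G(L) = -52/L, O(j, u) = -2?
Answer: 26/7 ≈ 3.7143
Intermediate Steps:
b = 0 (b = -1*(-2) - 2 = 2 - 2 = 0)
G(-14) + b = -52/(-14) + 0 = -52*(-1/14) + 0 = 26/7 + 0 = 26/7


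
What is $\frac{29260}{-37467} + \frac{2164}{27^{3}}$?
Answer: $- \frac{54982888}{81940329} \approx -0.67101$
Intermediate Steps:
$\frac{29260}{-37467} + \frac{2164}{27^{3}} = 29260 \left(- \frac{1}{37467}\right) + \frac{2164}{19683} = - \frac{29260}{37467} + 2164 \cdot \frac{1}{19683} = - \frac{29260}{37467} + \frac{2164}{19683} = - \frac{54982888}{81940329}$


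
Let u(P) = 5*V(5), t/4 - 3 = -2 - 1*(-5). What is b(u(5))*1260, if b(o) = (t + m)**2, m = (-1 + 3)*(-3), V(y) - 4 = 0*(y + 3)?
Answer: 408240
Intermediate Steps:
t = 24 (t = 12 + 4*(-2 - 1*(-5)) = 12 + 4*(-2 + 5) = 12 + 4*3 = 12 + 12 = 24)
V(y) = 4 (V(y) = 4 + 0*(y + 3) = 4 + 0*(3 + y) = 4 + 0 = 4)
u(P) = 20 (u(P) = 5*4 = 20)
m = -6 (m = 2*(-3) = -6)
b(o) = 324 (b(o) = (24 - 6)**2 = 18**2 = 324)
b(u(5))*1260 = 324*1260 = 408240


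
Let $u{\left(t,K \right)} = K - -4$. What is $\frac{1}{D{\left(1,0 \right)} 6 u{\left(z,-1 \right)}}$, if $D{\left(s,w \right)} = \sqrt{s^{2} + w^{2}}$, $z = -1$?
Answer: $\frac{1}{18} \approx 0.055556$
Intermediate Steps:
$u{\left(t,K \right)} = 4 + K$ ($u{\left(t,K \right)} = K + 4 = 4 + K$)
$\frac{1}{D{\left(1,0 \right)} 6 u{\left(z,-1 \right)}} = \frac{1}{\sqrt{1^{2} + 0^{2}} \cdot 6 \left(4 - 1\right)} = \frac{1}{\sqrt{1 + 0} \cdot 6 \cdot 3} = \frac{1}{\sqrt{1} \cdot 6 \cdot 3} = \frac{1}{1 \cdot 6 \cdot 3} = \frac{1}{6 \cdot 3} = \frac{1}{18}$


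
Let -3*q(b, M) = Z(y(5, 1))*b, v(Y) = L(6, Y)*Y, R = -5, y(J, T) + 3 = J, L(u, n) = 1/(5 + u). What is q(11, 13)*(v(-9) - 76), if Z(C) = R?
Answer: -4225/3 ≈ -1408.3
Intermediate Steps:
y(J, T) = -3 + J
Z(C) = -5
v(Y) = Y/11 (v(Y) = Y/(5 + 6) = Y/11)
q(b, M) = 5*b/3 (q(b, M) = -(-5)*b/3 = 5*b/3)
q(11, 13)*(v(-9) - 76) = ((5/3)*11)*((1/11)*(-9) - 76) = 55*(-9/11 - 76)/3 = (55/3)*(-845/11) = -4225/3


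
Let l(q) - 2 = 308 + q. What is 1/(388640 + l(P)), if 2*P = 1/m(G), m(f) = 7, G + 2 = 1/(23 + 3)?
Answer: 14/5445301 ≈ 2.5710e-6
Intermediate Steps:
G = -51/26 (G = -2 + 1/(23 + 3) = -2 + 1/26 = -51/26 ≈ -1.9615)
P = 1/14 (P = (1/2)/7 = (1/2)*(1/7) = 1/14 ≈ 0.071429)
l(q) = 310 + q (l(q) = 2 + (308 + q) = 310 + q)
1/(388640 + l(P)) = 1/(388640 + (310 + 1/14)) = 1/(388640 + 4341/14) = 1/(5445301/14) = 14/5445301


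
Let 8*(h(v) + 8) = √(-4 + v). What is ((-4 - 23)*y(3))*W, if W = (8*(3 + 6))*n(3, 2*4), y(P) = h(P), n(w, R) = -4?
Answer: -62208 + 972*I ≈ -62208.0 + 972.0*I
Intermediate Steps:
h(v) = -8 + √(-4 + v)/8
y(P) = -8 + √(-4 + P)/8
W = -288 (W = (8*(3 + 6))*(-4) = (8*9)*(-4) = 72*(-4) = -288)
((-4 - 23)*y(3))*W = ((-4 - 23)*(-8 + √(-4 + 3)/8))*(-288) = -27*(-8 + √(-1)/8)*(-288) = -27*(-8 + I/8)*(-288) = (216 - 27*I/8)*(-288) = -62208 + 972*I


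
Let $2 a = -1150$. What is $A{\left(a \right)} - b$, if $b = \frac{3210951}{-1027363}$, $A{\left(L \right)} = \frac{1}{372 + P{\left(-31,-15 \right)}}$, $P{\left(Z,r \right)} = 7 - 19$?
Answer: $\frac{1156969723}{369850680} \approx 3.1282$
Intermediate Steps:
$a = -575$ ($a = \frac{1}{2} \left(-1150\right) = -575$)
$P{\left(Z,r \right)} = -12$
$A{\left(L \right)} = \frac{1}{360}$ ($A{\left(L \right)} = \frac{1}{372 - 12} = \frac{1}{360}$)
$b = - \frac{3210951}{1027363}$ ($b = 3210951 \left(- \frac{1}{1027363}\right) = - \frac{3210951}{1027363} \approx -3.1254$)
$A{\left(a \right)} - b = \frac{1}{360} - - \frac{3210951}{1027363} = \frac{1}{360} + \frac{3210951}{1027363} = \frac{1156969723}{369850680}$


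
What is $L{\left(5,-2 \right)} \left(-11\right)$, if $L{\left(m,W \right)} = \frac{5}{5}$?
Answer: $-11$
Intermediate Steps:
$L{\left(m,W \right)} = 1$ ($L{\left(m,W \right)} = 5 \cdot \frac{1}{5} = 1$)
$L{\left(5,-2 \right)} \left(-11\right) = 1 \left(-11\right) = -11$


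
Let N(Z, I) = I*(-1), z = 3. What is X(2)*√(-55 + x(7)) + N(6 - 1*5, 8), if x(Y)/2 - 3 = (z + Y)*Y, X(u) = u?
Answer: -8 + 2*√91 ≈ 11.079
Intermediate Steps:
x(Y) = 6 + 2*Y*(3 + Y) (x(Y) = 6 + 2*((3 + Y)*Y) = 6 + 2*(Y*(3 + Y)) = 6 + 2*Y*(3 + Y))
N(Z, I) = -I
X(2)*√(-55 + x(7)) + N(6 - 1*5, 8) = 2*√(-55 + (6 + 2*7² + 6*7)) - 1*8 = 2*√(-55 + (6 + 2*49 + 42)) - 8 = 2*√(-55 + (6 + 98 + 42)) - 8 = 2*√(-55 + 146) - 8 = 2*√91 - 8 = -8 + 2*√91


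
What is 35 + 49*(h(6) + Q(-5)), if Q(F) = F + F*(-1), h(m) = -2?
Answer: -63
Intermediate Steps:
Q(F) = 0 (Q(F) = F - F = 0)
35 + 49*(h(6) + Q(-5)) = 35 + 49*(-2 + 0) = 35 + 49*(-2) = 35 - 98 = -63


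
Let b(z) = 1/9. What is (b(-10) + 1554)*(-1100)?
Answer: -15385700/9 ≈ -1.7095e+6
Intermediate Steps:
b(z) = ⅑
(b(-10) + 1554)*(-1100) = (⅑ + 1554)*(-1100) = (13987/9)*(-1100) = -15385700/9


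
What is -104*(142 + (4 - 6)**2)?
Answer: -15184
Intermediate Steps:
-104*(142 + (4 - 6)**2) = -104*(142 + (-2)**2) = -104*(142 + 4) = -104*146 = -15184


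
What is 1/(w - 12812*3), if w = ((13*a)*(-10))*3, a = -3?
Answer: -1/37266 ≈ -2.6834e-5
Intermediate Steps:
w = 1170 (w = ((13*(-3))*(-10))*3 = -39*(-10)*3 = 390*3 = 1170)
1/(w - 12812*3) = 1/(1170 - 12812*3) = 1/(1170 - 38436) = 1/(-37266) = -1/37266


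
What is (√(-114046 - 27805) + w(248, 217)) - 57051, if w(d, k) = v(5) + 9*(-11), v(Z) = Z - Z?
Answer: -57150 + I*√141851 ≈ -57150.0 + 376.63*I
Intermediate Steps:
v(Z) = 0
w(d, k) = -99 (w(d, k) = 0 + 9*(-11) = 0 - 99 = -99)
(√(-114046 - 27805) + w(248, 217)) - 57051 = (√(-114046 - 27805) - 99) - 57051 = (√(-141851) - 99) - 57051 = (I*√141851 - 99) - 57051 = (-99 + I*√141851) - 57051 = -57150 + I*√141851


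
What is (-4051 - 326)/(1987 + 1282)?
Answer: -4377/3269 ≈ -1.3389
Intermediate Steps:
(-4051 - 326)/(1987 + 1282) = -4377/3269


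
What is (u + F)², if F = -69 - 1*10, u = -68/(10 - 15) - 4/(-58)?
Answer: 89737729/21025 ≈ 4268.1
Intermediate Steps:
u = 1982/145 (u = -68/(-5) - 4*(-1/58) = -68*(-⅕) + 2/29 = 68/5 + 2/29 = 1982/145 ≈ 13.669)
F = -79 (F = -69 - 10 = -79)
(u + F)² = (1982/145 - 79)² = (-9473/145)² = 89737729/21025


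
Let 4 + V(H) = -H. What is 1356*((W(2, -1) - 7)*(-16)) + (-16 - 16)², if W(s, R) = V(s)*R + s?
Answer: -20672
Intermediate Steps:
V(H) = -4 - H
W(s, R) = s + R*(-4 - s) (W(s, R) = (-4 - s)*R + s = R*(-4 - s) + s = s + R*(-4 - s))
1356*((W(2, -1) - 7)*(-16)) + (-16 - 16)² = 1356*(((2 - 1*(-1)*(4 + 2)) - 7)*(-16)) + (-16 - 16)² = 1356*(((2 - 1*(-1)*6) - 7)*(-16)) + (-32)² = 1356*(((2 + 6) - 7)*(-16)) + 1024 = 1356*((8 - 7)*(-16)) + 1024 = 1356*(1*(-16)) + 1024 = 1356*(-16) + 1024 = -21696 + 1024 = -20672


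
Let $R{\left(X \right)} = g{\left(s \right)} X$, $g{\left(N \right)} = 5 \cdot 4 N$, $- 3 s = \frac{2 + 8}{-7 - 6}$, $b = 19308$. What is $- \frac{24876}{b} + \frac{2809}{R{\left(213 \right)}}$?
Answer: $\frac{29319253}{22847800} \approx 1.2832$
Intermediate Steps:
$s = \frac{10}{39}$ ($s = - \frac{\left(2 + 8\right) \frac{1}{-7 - 6}}{3} = - \frac{10 \frac{1}{-13}}{3} = - \frac{10 \left(- \frac{1}{13}\right)}{3} = \left(- \frac{1}{3}\right) \left(- \frac{10}{13}\right) = \frac{10}{39} \approx 0.25641$)
$g{\left(N \right)} = 20 N$
$R{\left(X \right)} = \frac{200 X}{39}$ ($R{\left(X \right)} = 20 \cdot \frac{10}{39} X = \frac{200 X}{39}$)
$- \frac{24876}{b} + \frac{2809}{R{\left(213 \right)}} = - \frac{24876}{19308} + \frac{2809}{\frac{200}{39} \cdot 213} = \left(-24876\right) \frac{1}{19308} + \frac{2809}{\frac{14200}{13}} = - \frac{2073}{1609} + 2809 \cdot \frac{13}{14200} = - \frac{2073}{1609} + \frac{36517}{14200} = \frac{29319253}{22847800}$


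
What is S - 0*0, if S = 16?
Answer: 16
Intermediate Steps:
S - 0*0 = 16 - 0*0 = 16 - 66*0 = 16 + 0 = 16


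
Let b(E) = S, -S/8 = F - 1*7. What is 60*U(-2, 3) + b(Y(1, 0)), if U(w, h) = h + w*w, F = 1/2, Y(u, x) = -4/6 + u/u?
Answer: 472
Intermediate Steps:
Y(u, x) = 1/3 (Y(u, x) = -4*1/6 + 1 = -2/3 + 1 = 1/3)
F = 1/2 ≈ 0.50000
U(w, h) = h + w**2
S = 52 (S = -8*(1/2 - 1*7) = -8*(1/2 - 7) = -8*(-13/2) = 52)
b(E) = 52
60*U(-2, 3) + b(Y(1, 0)) = 60*(3 + (-2)**2) + 52 = 60*(3 + 4) + 52 = 60*7 + 52 = 420 + 52 = 472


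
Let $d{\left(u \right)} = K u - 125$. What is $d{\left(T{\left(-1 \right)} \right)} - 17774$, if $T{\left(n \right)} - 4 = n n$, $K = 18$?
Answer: $-17809$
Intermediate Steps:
$T{\left(n \right)} = 4 + n^{2}$ ($T{\left(n \right)} = 4 + n n = 4 + n^{2}$)
$d{\left(u \right)} = -125 + 18 u$ ($d{\left(u \right)} = 18 u - 125 = -125 + 18 u$)
$d{\left(T{\left(-1 \right)} \right)} - 17774 = \left(-125 + 18 \left(4 + \left(-1\right)^{2}\right)\right) - 17774 = \left(-125 + 18 \left(4 + 1\right)\right) - 17774 = \left(-125 + 18 \cdot 5\right) - 17774 = \left(-125 + 90\right) - 17774 = -35 - 17774 = -17809$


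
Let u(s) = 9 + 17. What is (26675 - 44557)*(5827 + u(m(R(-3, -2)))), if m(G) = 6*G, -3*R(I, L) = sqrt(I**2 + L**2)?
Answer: -104663346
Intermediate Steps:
R(I, L) = -sqrt(I**2 + L**2)/3
u(s) = 26
(26675 - 44557)*(5827 + u(m(R(-3, -2)))) = (26675 - 44557)*(5827 + 26) = -17882*5853 = -104663346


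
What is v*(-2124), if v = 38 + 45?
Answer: -176292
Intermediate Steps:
v = 83
v*(-2124) = 83*(-2124) = -176292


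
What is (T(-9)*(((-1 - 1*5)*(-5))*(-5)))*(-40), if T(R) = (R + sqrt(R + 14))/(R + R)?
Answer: 3000 - 1000*sqrt(5)/3 ≈ 2254.6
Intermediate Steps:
T(R) = (R + sqrt(14 + R))/(2*R) (T(R) = (R + sqrt(14 + R))/((2*R)) = (R + sqrt(14 + R))*(1/(2*R)) = (R + sqrt(14 + R))/(2*R))
(T(-9)*(((-1 - 1*5)*(-5))*(-5)))*(-40) = (((1/2)*(-9 + sqrt(14 - 9))/(-9))*(((-1 - 1*5)*(-5))*(-5)))*(-40) = (((1/2)*(-1/9)*(-9 + sqrt(5)))*(((-1 - 5)*(-5))*(-5)))*(-40) = ((1/2 - sqrt(5)/18)*(-6*(-5)*(-5)))*(-40) = ((1/2 - sqrt(5)/18)*(30*(-5)))*(-40) = ((1/2 - sqrt(5)/18)*(-150))*(-40) = (-75 + 25*sqrt(5)/3)*(-40) = 3000 - 1000*sqrt(5)/3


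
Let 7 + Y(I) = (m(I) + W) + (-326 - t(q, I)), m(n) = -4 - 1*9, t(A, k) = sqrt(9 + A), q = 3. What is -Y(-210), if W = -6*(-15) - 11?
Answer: 267 + 2*sqrt(3) ≈ 270.46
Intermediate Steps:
m(n) = -13 (m(n) = -4 - 9 = -13)
W = 79 (W = 90 - 11 = 79)
Y(I) = -267 - 2*sqrt(3) (Y(I) = -7 + ((-13 + 79) + (-326 - sqrt(9 + 3))) = -7 + (66 + (-326 - sqrt(12))) = -7 + (66 + (-326 - 2*sqrt(3))) = -7 + (-260 - 2*sqrt(3)) = -267 - 2*sqrt(3))
-Y(-210) = -(-267 - 2*sqrt(3)) = 267 + 2*sqrt(3)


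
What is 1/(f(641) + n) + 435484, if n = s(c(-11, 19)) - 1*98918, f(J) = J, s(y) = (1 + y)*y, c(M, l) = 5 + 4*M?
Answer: 42152673779/96795 ≈ 4.3548e+5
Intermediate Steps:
s(y) = y*(1 + y)
n = -97436 (n = (5 + 4*(-11))*(1 + (5 + 4*(-11))) - 1*98918 = (5 - 44)*(1 + (5 - 44)) - 98918 = -39*(1 - 39) - 98918 = -39*(-38) - 98918 = 1482 - 98918 = -97436)
1/(f(641) + n) + 435484 = 1/(641 - 97436) + 435484 = 1/(-96795) + 435484 = -1/96795 + 435484 = 42152673779/96795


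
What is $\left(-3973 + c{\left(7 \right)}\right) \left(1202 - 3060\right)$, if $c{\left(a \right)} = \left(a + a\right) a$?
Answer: $7199750$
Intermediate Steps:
$c{\left(a \right)} = 2 a^{2}$ ($c{\left(a \right)} = 2 a a = 2 a^{2}$)
$\left(-3973 + c{\left(7 \right)}\right) \left(1202 - 3060\right) = \left(-3973 + 2 \cdot 7^{2}\right) \left(1202 - 3060\right) = \left(-3973 + 2 \cdot 49\right) \left(-1858\right) = \left(-3973 + 98\right) \left(-1858\right) = \left(-3875\right) \left(-1858\right) = 7199750$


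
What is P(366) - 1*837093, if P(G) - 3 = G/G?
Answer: -837089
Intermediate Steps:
P(G) = 4 (P(G) = 3 + G/G = 3 + 1 = 4)
P(366) - 1*837093 = 4 - 1*837093 = 4 - 837093 = -837089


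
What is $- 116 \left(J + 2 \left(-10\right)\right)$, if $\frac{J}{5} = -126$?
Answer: $75400$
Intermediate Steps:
$J = -630$ ($J = 5 \left(-126\right) = -630$)
$- 116 \left(J + 2 \left(-10\right)\right) = - 116 \left(-630 + 2 \left(-10\right)\right) = - 116 \left(-630 - 20\right) = \left(-116\right) \left(-650\right) = 75400$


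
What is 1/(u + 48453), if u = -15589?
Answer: 1/32864 ≈ 3.0428e-5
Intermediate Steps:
1/(u + 48453) = 1/(-15589 + 48453) = 1/32864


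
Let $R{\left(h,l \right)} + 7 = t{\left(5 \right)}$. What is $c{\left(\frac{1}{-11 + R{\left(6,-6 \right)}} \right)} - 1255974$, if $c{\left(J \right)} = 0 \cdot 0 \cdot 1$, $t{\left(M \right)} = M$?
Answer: $-1255974$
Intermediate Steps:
$R{\left(h,l \right)} = -2$ ($R{\left(h,l \right)} = -7 + 5 = -2$)
$c{\left(J \right)} = 0$ ($c{\left(J \right)} = 0 \cdot 1 = 0$)
$c{\left(\frac{1}{-11 + R{\left(6,-6 \right)}} \right)} - 1255974 = 0 - 1255974 = -1255974$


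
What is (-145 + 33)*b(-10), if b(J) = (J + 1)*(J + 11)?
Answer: 1008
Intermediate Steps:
b(J) = (1 + J)*(11 + J)
(-145 + 33)*b(-10) = (-145 + 33)*(11 + (-10)**2 + 12*(-10)) = -112*(11 + 100 - 120) = -112*(-9) = 1008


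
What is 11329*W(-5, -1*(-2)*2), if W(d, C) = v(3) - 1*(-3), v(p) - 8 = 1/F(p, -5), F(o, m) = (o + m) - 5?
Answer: 861004/7 ≈ 1.2300e+5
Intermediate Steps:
F(o, m) = -5 + m + o (F(o, m) = (m + o) - 5 = -5 + m + o)
v(p) = 8 + 1/(-10 + p) (v(p) = 8 + 1/(-5 - 5 + p) = 8 + 1/(-10 + p))
W(d, C) = 76/7 (W(d, C) = (-79 + 8*3)/(-10 + 3) - 1*(-3) = (-79 + 24)/(-7) + 3 = -⅐*(-55) + 3 = 55/7 + 3 = 76/7)
11329*W(-5, -1*(-2)*2) = 11329*(76/7) = 861004/7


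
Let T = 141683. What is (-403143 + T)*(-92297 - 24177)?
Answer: 30453292040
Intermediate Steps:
(-403143 + T)*(-92297 - 24177) = (-403143 + 141683)*(-92297 - 24177) = -261460*(-116474) = 30453292040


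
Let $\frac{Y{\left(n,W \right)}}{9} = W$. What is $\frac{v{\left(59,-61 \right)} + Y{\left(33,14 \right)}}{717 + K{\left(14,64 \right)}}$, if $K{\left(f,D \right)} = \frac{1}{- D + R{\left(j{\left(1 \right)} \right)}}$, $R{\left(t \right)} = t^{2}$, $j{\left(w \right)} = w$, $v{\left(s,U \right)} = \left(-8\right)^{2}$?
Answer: $\frac{1197}{4517} \approx 0.265$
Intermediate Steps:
$v{\left(s,U \right)} = 64$
$Y{\left(n,W \right)} = 9 W$
$K{\left(f,D \right)} = \frac{1}{1 - D}$ ($K{\left(f,D \right)} = \frac{1}{- D + 1^{2}} = \frac{1}{- D + 1} = \frac{1}{1 - D}$)
$\frac{v{\left(59,-61 \right)} + Y{\left(33,14 \right)}}{717 + K{\left(14,64 \right)}} = \frac{64 + 9 \cdot 14}{717 - \frac{1}{-1 + 64}} = \frac{64 + 126}{717 - \frac{1}{63}} = \frac{190}{717 - \frac{1}{63}} = \frac{190}{\frac{45170}{63}} = 190 \cdot \frac{63}{45170} = \frac{1197}{4517}$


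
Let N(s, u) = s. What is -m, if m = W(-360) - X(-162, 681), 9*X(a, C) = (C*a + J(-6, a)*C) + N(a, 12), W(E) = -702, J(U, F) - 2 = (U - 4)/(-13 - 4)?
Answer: -580286/51 ≈ -11378.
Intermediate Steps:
J(U, F) = 38/17 - U/17 (J(U, F) = 2 + (U - 4)/(-13 - 4) = 2 + (-4 + U)/(-17) = 2 + (-4 + U)*(-1/17) = 2 + (4/17 - U/17) = 38/17 - U/17)
X(a, C) = a/9 + 44*C/153 + C*a/9 (X(a, C) = ((C*a + (38/17 - 1/17*(-6))*C) + a)/9 = ((C*a + (38/17 + 6/17)*C) + a)/9 = ((C*a + 44*C/17) + a)/9 = ((44*C/17 + C*a) + a)/9 = (a + 44*C/17 + C*a)/9 = a/9 + 44*C/153 + C*a/9)
m = 580286/51 (m = -702 - ((⅑)*(-162) + (44/153)*681 + (⅑)*681*(-162)) = -702 - (-18 + 9988/51 - 12258) = -702 - 1*(-616088/51) = -702 + 616088/51 = 580286/51 ≈ 11378.)
-m = -1*580286/51 = -580286/51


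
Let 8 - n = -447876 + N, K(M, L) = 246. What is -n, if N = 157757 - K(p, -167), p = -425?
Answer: -290373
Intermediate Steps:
N = 157511 (N = 157757 - 1*246 = 157757 - 246 = 157511)
n = 290373 (n = 8 - (-447876 + 157511) = 8 - 1*(-290365) = 8 + 290365 = 290373)
-n = -1*290373 = -290373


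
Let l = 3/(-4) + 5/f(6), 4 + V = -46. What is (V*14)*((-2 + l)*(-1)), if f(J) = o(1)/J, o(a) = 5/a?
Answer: 2275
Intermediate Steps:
V = -50 (V = -4 - 46 = -50)
f(J) = 5/J (f(J) = (5/1)/J = (5*1)/J = 5/J)
l = 21/4 (l = 3/(-4) + 5/((5/6)) = 3*(-¼) + 5/((5*(⅙))) = -¾ + 5/(⅚) = -¾ + 5*(6/5) = -¾ + 6 = 21/4 ≈ 5.2500)
(V*14)*((-2 + l)*(-1)) = (-50*14)*((-2 + 21/4)*(-1)) = -2275*(-1) = -700*(-13/4) = 2275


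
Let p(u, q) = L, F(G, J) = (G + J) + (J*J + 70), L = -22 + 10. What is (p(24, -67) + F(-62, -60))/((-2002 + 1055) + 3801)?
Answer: 1768/1427 ≈ 1.2390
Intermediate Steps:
L = -12
F(G, J) = 70 + G + J + J**2 (F(G, J) = (G + J) + (J**2 + 70) = (G + J) + (70 + J**2) = 70 + G + J + J**2)
p(u, q) = -12
(p(24, -67) + F(-62, -60))/((-2002 + 1055) + 3801) = (-12 + (70 - 62 - 60 + (-60)**2))/((-2002 + 1055) + 3801) = (-12 + (70 - 62 - 60 + 3600))/(-947 + 3801) = (-12 + 3548)/2854 = 3536*(1/2854) = 1768/1427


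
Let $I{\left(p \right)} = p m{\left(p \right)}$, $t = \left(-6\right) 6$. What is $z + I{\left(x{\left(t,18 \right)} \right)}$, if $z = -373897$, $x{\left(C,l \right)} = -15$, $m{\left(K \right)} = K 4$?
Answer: $-372997$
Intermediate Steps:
$m{\left(K \right)} = 4 K$
$t = -36$
$I{\left(p \right)} = 4 p^{2}$ ($I{\left(p \right)} = p 4 p = 4 p^{2}$)
$z + I{\left(x{\left(t,18 \right)} \right)} = -373897 + 4 \left(-15\right)^{2} = -373897 + 4 \cdot 225 = -373897 + 900 = -372997$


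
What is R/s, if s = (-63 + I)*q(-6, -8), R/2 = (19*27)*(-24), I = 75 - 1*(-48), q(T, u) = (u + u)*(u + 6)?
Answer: -513/40 ≈ -12.825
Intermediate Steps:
q(T, u) = 2*u*(6 + u) (q(T, u) = (2*u)*(6 + u) = 2*u*(6 + u))
I = 123 (I = 75 + 48 = 123)
R = -24624 (R = 2*((19*27)*(-24)) = 2*(513*(-24)) = 2*(-12312) = -24624)
s = 1920 (s = (-63 + 123)*(2*(-8)*(6 - 8)) = 60*(2*(-8)*(-2)) = 60*32 = 1920)
R/s = -24624/1920 = -24624*1/1920 = -513/40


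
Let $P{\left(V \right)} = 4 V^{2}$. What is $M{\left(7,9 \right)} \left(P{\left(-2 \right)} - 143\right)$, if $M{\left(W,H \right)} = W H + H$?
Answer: $-9144$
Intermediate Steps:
$M{\left(W,H \right)} = H + H W$ ($M{\left(W,H \right)} = H W + H = H + H W$)
$M{\left(7,9 \right)} \left(P{\left(-2 \right)} - 143\right) = 9 \left(1 + 7\right) \left(4 \left(-2\right)^{2} - 143\right) = 9 \cdot 8 \left(4 \cdot 4 - 143\right) = 72 \left(16 - 143\right) = 72 \left(-127\right) = -9144$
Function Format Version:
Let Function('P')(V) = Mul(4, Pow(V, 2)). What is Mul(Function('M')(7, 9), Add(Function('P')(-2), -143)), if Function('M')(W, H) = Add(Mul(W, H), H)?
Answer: -9144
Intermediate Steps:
Function('M')(W, H) = Add(H, Mul(H, W)) (Function('M')(W, H) = Add(Mul(H, W), H) = Add(H, Mul(H, W)))
Mul(Function('M')(7, 9), Add(Function('P')(-2), -143)) = Mul(Mul(9, Add(1, 7)), Add(Mul(4, Pow(-2, 2)), -143)) = Mul(Mul(9, 8), Add(Mul(4, 4), -143)) = Mul(72, Add(16, -143)) = Mul(72, -127) = -9144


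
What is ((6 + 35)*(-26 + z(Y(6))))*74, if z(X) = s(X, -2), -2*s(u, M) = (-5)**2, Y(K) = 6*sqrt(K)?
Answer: -116809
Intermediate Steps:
s(u, M) = -25/2 (s(u, M) = -1/2*(-5)**2 = -1/2*25 = -25/2)
z(X) = -25/2
((6 + 35)*(-26 + z(Y(6))))*74 = ((6 + 35)*(-26 - 25/2))*74 = (41*(-77/2))*74 = -3157/2*74 = -116809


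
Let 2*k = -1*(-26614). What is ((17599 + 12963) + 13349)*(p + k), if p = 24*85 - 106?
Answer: 669247551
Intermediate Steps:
k = 13307 (k = (-1*(-26614))/2 = (½)*26614 = 13307)
p = 1934 (p = 2040 - 106 = 1934)
((17599 + 12963) + 13349)*(p + k) = ((17599 + 12963) + 13349)*(1934 + 13307) = (30562 + 13349)*15241 = 43911*15241 = 669247551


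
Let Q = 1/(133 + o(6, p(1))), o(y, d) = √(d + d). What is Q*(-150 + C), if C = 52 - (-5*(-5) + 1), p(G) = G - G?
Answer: -124/133 ≈ -0.93233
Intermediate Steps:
p(G) = 0
o(y, d) = √2*√d (o(y, d) = √(2*d) = √2*√d)
C = 26 (C = 52 - (25 + 1) = 52 - 1*26 = 52 - 26 = 26)
Q = 1/133 (Q = 1/(133 + √2*√0) = 1/(133 + √2*0) = 1/(133 + 0) = 1/133 ≈ 0.0075188)
Q*(-150 + C) = (-150 + 26)/133 = (1/133)*(-124) = -124/133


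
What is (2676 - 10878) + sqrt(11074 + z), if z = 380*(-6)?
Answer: -8202 + sqrt(8794) ≈ -8108.2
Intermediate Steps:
z = -2280
(2676 - 10878) + sqrt(11074 + z) = (2676 - 10878) + sqrt(11074 - 2280) = -8202 + sqrt(8794)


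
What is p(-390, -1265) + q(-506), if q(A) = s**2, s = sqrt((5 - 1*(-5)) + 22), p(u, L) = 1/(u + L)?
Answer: 52959/1655 ≈ 31.999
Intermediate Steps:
p(u, L) = 1/(L + u)
s = 4*sqrt(2) (s = sqrt((5 + 5) + 22) = sqrt(10 + 22) = sqrt(32) = 4*sqrt(2) ≈ 5.6569)
q(A) = 32 (q(A) = (4*sqrt(2))**2 = 32)
p(-390, -1265) + q(-506) = 1/(-1265 - 390) + 32 = 1/(-1655) + 32 = -1/1655 + 32 = 52959/1655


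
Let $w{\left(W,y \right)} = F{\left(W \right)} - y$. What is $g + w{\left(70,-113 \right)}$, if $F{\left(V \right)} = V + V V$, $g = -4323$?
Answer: $760$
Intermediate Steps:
$F{\left(V \right)} = V + V^{2}$
$w{\left(W,y \right)} = - y + W \left(1 + W\right)$ ($w{\left(W,y \right)} = W \left(1 + W\right) - y = - y + W \left(1 + W\right)$)
$g + w{\left(70,-113 \right)} = -4323 - \left(-113 - 70 \left(1 + 70\right)\right) = -4323 + \left(113 + 70 \cdot 71\right) = -4323 + \left(113 + 4970\right) = -4323 + 5083 = 760$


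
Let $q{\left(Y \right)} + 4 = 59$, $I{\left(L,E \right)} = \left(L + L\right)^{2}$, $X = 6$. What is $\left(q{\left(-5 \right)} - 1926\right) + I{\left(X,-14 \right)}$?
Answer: $-1727$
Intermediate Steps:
$I{\left(L,E \right)} = 4 L^{2}$ ($I{\left(L,E \right)} = \left(2 L\right)^{2} = 4 L^{2}$)
$q{\left(Y \right)} = 55$ ($q{\left(Y \right)} = -4 + 59 = 55$)
$\left(q{\left(-5 \right)} - 1926\right) + I{\left(X,-14 \right)} = \left(55 - 1926\right) + 4 \cdot 6^{2} = -1871 + 4 \cdot 36 = -1871 + 144 = -1727$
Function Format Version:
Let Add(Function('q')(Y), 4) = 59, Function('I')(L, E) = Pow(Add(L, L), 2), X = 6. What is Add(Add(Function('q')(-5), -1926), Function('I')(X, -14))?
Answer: -1727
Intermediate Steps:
Function('I')(L, E) = Mul(4, Pow(L, 2)) (Function('I')(L, E) = Pow(Mul(2, L), 2) = Mul(4, Pow(L, 2)))
Function('q')(Y) = 55 (Function('q')(Y) = Add(-4, 59) = 55)
Add(Add(Function('q')(-5), -1926), Function('I')(X, -14)) = Add(Add(55, -1926), Mul(4, Pow(6, 2))) = Add(-1871, Mul(4, 36)) = Add(-1871, 144) = -1727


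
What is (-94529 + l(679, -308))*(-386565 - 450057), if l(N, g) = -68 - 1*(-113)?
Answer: 79047393048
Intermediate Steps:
l(N, g) = 45 (l(N, g) = -68 + 113 = 45)
(-94529 + l(679, -308))*(-386565 - 450057) = (-94529 + 45)*(-386565 - 450057) = -94484*(-836622) = 79047393048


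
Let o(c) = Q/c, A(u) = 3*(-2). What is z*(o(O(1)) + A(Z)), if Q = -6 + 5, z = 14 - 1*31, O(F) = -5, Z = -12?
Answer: 493/5 ≈ 98.600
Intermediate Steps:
A(u) = -6
z = -17 (z = 14 - 31 = -17)
Q = -1
o(c) = -1/c
z*(o(O(1)) + A(Z)) = -17*(-1/(-5) - 6) = -17*(-1*(-⅕) - 6) = -17*(⅕ - 6) = -17*(-29/5) = 493/5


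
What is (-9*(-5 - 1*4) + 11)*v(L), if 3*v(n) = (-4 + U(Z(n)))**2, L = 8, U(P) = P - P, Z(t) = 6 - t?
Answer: 1472/3 ≈ 490.67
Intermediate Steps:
U(P) = 0
v(n) = 16/3 (v(n) = (-4 + 0)**2/3 = (1/3)*(-4)**2 = (1/3)*16 = 16/3)
(-9*(-5 - 1*4) + 11)*v(L) = (-9*(-5 - 1*4) + 11)*(16/3) = (-9*(-5 - 4) + 11)*(16/3) = (-9*(-9) + 11)*(16/3) = (81 + 11)*(16/3) = 92*(16/3) = 1472/3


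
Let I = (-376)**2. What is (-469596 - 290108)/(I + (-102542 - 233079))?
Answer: 759704/194245 ≈ 3.9111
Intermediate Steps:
I = 141376
(-469596 - 290108)/(I + (-102542 - 233079)) = (-469596 - 290108)/(141376 + (-102542 - 233079)) = -759704/(141376 - 335621) = -759704/(-194245) = -759704*(-1/194245) = 759704/194245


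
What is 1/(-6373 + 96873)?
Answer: 1/90500 ≈ 1.1050e-5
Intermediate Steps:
1/(-6373 + 96873) = 1/90500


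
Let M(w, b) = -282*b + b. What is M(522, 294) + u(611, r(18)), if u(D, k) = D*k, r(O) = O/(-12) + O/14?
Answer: -1158429/14 ≈ -82745.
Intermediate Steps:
r(O) = -O/84 (r(O) = O*(-1/12) + O*(1/14) = -O/12 + O/14 = -O/84)
M(w, b) = -281*b
M(522, 294) + u(611, r(18)) = -281*294 + 611*(-1/84*18) = -82614 + 611*(-3/14) = -82614 - 1833/14 = -1158429/14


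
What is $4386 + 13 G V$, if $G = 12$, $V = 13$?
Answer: $6414$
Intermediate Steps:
$4386 + 13 G V = 4386 + 13 \cdot 12 \cdot 13 = 4386 + 156 \cdot 13 = 4386 + 2028 = 6414$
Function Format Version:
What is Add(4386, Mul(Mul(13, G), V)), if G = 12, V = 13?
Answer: 6414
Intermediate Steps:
Add(4386, Mul(Mul(13, G), V)) = Add(4386, Mul(Mul(13, 12), 13)) = Add(4386, Mul(156, 13)) = Add(4386, 2028) = 6414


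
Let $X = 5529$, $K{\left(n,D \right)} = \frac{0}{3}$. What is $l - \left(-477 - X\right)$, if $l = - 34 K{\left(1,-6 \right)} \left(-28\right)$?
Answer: $6006$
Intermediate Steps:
$K{\left(n,D \right)} = 0$ ($K{\left(n,D \right)} = 0 \cdot \frac{1}{3} = 0$)
$l = 0$ ($l = \left(-34\right) 0 \left(-28\right) = 0 \left(-28\right) = 0$)
$l - \left(-477 - X\right) = 0 - \left(-477 - 5529\right) = 0 - -6006 = 0 + 6006 = 6006$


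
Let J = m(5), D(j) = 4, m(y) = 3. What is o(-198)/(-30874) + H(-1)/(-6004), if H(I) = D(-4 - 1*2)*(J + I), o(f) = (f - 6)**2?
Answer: -31263682/23170937 ≈ -1.3493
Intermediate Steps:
o(f) = (-6 + f)**2
J = 3
H(I) = 12 + 4*I (H(I) = 4*(3 + I) = 12 + 4*I)
o(-198)/(-30874) + H(-1)/(-6004) = (-6 - 198)**2/(-30874) + (12 + 4*(-1))/(-6004) = (-204)**2*(-1/30874) + (12 - 4)*(-1/6004) = 41616*(-1/30874) + 8*(-1/6004) = -20808/15437 - 2/1501 = -31263682/23170937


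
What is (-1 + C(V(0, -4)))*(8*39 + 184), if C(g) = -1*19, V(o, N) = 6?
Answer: -9920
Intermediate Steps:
C(g) = -19
(-1 + C(V(0, -4)))*(8*39 + 184) = (-1 - 19)*(8*39 + 184) = -20*(312 + 184) = -20*496 = -9920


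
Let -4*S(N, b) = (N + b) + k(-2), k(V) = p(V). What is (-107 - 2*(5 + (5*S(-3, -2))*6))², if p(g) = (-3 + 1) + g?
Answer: 63504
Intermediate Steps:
p(g) = -2 + g
k(V) = -2 + V
S(N, b) = 1 - N/4 - b/4 (S(N, b) = -((N + b) + (-2 - 2))/4 = -((N + b) - 4)/4 = -(-4 + N + b)/4 = 1 - N/4 - b/4)
(-107 - 2*(5 + (5*S(-3, -2))*6))² = (-107 - 2*(5 + (5*(1 - ¼*(-3) - ¼*(-2)))*6))² = (-107 - 2*(5 + (5*(1 + ¾ + ½))*6))² = (-107 - 2*(5 + (5*(9/4))*6))² = (-107 - 2*(5 + (45/4)*6))² = (-107 - 2*(5 + 135/2))² = (-107 - 2*145/2)² = (-107 - 145)² = (-252)² = 63504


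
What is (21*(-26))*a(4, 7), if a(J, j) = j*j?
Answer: -26754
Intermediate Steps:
a(J, j) = j²
(21*(-26))*a(4, 7) = (21*(-26))*7² = -546*49 = -26754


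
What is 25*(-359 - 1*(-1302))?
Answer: 23575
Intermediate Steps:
25*(-359 - 1*(-1302)) = 25*(-359 + 1302) = 25*943 = 23575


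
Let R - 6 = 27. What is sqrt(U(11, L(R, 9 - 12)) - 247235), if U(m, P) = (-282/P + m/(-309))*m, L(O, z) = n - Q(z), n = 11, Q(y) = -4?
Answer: I*sqrt(590650697370)/1545 ≈ 497.44*I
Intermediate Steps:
R = 33 (R = 6 + 27 = 33)
L(O, z) = 15 (L(O, z) = 11 - 1*(-4) = 11 + 4 = 15)
U(m, P) = m*(-282/P - m/309) (U(m, P) = (-282/P + m*(-1/309))*m = (-282/P - m/309)*m = m*(-282/P - m/309))
sqrt(U(11, L(R, 9 - 12)) - 247235) = sqrt(-1/309*11*(87138 + 15*11)/15 - 247235) = sqrt(-1/309*11*1/15*(87138 + 165) - 247235) = sqrt(-1/309*11*1/15*87303 - 247235) = sqrt(-320111/1545 - 247235) = sqrt(-382298186/1545) = I*sqrt(590650697370)/1545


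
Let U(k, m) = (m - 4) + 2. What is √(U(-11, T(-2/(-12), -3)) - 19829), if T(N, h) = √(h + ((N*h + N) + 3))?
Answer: √(-178479 + 3*I*√3)/3 ≈ 0.0020499 + 140.82*I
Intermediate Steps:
T(N, h) = √(3 + N + h + N*h) (T(N, h) = √(h + ((N + N*h) + 3)) = √(h + (3 + N + N*h)) = √(3 + N + h + N*h))
U(k, m) = -2 + m (U(k, m) = (-4 + m) + 2 = -2 + m)
√(U(-11, T(-2/(-12), -3)) - 19829) = √((-2 + √(3 - 2/(-12) - 3 - 2/(-12)*(-3))) - 19829) = √((-2 + √(3 - 2*(-1/12) - 3 - 2*(-1/12)*(-3))) - 19829) = √((-2 + √(3 + ⅙ - 3 + (⅙)*(-3))) - 19829) = √((-2 + √(3 + ⅙ - 3 - ½)) - 19829) = √((-2 + √(-⅓)) - 19829) = √((-2 + I*√3/3) - 19829) = √(-19831 + I*√3/3)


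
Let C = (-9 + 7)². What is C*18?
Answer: 72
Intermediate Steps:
C = 4 (C = (-2)² = 4)
C*18 = 4*18 = 72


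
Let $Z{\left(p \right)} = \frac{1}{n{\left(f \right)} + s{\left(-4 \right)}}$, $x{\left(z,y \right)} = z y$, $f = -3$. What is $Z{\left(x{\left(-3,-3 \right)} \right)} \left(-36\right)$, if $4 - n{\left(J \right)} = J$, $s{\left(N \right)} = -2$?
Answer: $- \frac{36}{5} \approx -7.2$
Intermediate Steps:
$n{\left(J \right)} = 4 - J$
$x{\left(z,y \right)} = y z$
$Z{\left(p \right)} = \frac{1}{5}$ ($Z{\left(p \right)} = \frac{1}{\left(4 - -3\right) - 2} = \frac{1}{\left(4 + 3\right) - 2} = \frac{1}{7 - 2} = \frac{1}{5}$)
$Z{\left(x{\left(-3,-3 \right)} \right)} \left(-36\right) = \frac{1}{5} \left(-36\right) = - \frac{36}{5}$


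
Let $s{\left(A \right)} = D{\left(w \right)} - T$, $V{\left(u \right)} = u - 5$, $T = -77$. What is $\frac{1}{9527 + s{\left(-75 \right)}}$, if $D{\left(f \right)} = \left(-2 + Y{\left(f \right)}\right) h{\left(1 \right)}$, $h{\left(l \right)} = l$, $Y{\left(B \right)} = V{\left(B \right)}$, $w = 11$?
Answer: $\frac{1}{9608} \approx 0.00010408$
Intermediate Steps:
$V{\left(u \right)} = -5 + u$
$Y{\left(B \right)} = -5 + B$
$D{\left(f \right)} = -7 + f$ ($D{\left(f \right)} = \left(-2 + \left(-5 + f\right)\right) 1 = \left(-7 + f\right) 1 = -7 + f$)
$s{\left(A \right)} = 81$ ($s{\left(A \right)} = \left(-7 + 11\right) - -77 = 4 + 77 = 81$)
$\frac{1}{9527 + s{\left(-75 \right)}} = \frac{1}{9527 + 81} = \frac{1}{9608}$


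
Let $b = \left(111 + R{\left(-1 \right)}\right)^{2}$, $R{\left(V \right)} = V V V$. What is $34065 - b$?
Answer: $21965$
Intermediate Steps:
$R{\left(V \right)} = V^{3}$ ($R{\left(V \right)} = V^{2} V = V^{3}$)
$b = 12100$ ($b = \left(111 + \left(-1\right)^{3}\right)^{2} = \left(111 - 1\right)^{2} = 110^{2} = 12100$)
$34065 - b = 34065 - 12100 = 21965$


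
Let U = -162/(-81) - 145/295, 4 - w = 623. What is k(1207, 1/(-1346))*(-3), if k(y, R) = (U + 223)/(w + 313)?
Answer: 6623/3009 ≈ 2.2011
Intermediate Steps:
w = -619 (w = 4 - 1*623 = 4 - 623 = -619)
U = 89/59 (U = -162*(-1/81) - 145*1/295 = 2 - 29/59 = 89/59 ≈ 1.5085)
k(y, R) = -6623/9027 (k(y, R) = (89/59 + 223)/(-619 + 313) = (13246/59)/(-306) = (13246/59)*(-1/306) = -6623/9027)
k(1207, 1/(-1346))*(-3) = -6623/9027*(-3) = 6623/3009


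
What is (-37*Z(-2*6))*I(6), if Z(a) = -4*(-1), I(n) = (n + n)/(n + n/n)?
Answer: -1776/7 ≈ -253.71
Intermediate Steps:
I(n) = 2*n/(1 + n) (I(n) = (2*n)/(n + 1) = (2*n)/(1 + n) = 2*n/(1 + n))
Z(a) = 4
(-37*Z(-2*6))*I(6) = (-37*4)*(2*6/(1 + 6)) = -296*6/7 = -148*12/7 = -1776/7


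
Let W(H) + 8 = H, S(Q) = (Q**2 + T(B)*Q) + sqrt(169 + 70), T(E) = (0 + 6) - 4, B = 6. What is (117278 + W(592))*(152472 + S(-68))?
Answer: 18499619520 + 117862*sqrt(239) ≈ 1.8501e+10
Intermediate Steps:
T(E) = 2 (T(E) = 6 - 4 = 2)
S(Q) = sqrt(239) + Q**2 + 2*Q (S(Q) = (Q**2 + 2*Q) + sqrt(169 + 70) = (Q**2 + 2*Q) + sqrt(239) = sqrt(239) + Q**2 + 2*Q)
W(H) = -8 + H
(117278 + W(592))*(152472 + S(-68)) = (117278 + (-8 + 592))*(152472 + (sqrt(239) + (-68)**2 + 2*(-68))) = (117278 + 584)*(152472 + (sqrt(239) + 4624 - 136)) = 117862*(152472 + (4488 + sqrt(239))) = 117862*(156960 + sqrt(239)) = 18499619520 + 117862*sqrt(239)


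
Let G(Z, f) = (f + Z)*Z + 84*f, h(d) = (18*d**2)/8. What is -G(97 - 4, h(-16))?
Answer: -110601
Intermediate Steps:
h(d) = 9*d**2/4 (h(d) = (18*d**2)*(1/8) = 9*d**2/4)
G(Z, f) = 84*f + Z*(Z + f) (G(Z, f) = (Z + f)*Z + 84*f = Z*(Z + f) + 84*f = 84*f + Z*(Z + f))
-G(97 - 4, h(-16)) = -((97 - 4)**2 + 84*((9/4)*(-16)**2) + (97 - 4)*((9/4)*(-16)**2)) = -(93**2 + 84*((9/4)*256) + 93*((9/4)*256)) = -(8649 + 84*576 + 93*576) = -(8649 + 48384 + 53568) = -1*110601 = -110601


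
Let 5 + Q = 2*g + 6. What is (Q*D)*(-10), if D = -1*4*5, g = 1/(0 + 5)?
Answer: 280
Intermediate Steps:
g = ⅕ (g = 1/5 = ⅕ ≈ 0.20000)
Q = 7/5 (Q = -5 + (2*(⅕) + 6) = -5 + (⅖ + 6) = -5 + 32/5 = 7/5 ≈ 1.4000)
D = -20 (D = -4*5 = -20)
(Q*D)*(-10) = ((7/5)*(-20))*(-10) = -28*(-10) = 280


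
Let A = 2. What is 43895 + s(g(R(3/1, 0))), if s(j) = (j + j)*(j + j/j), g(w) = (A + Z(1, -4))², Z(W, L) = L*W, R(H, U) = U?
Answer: 43935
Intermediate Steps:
g(w) = 4 (g(w) = (2 - 4*1)² = (2 - 4)² = (-2)² = 4)
s(j) = 2*j*(1 + j) (s(j) = (2*j)*(j + 1) = (2*j)*(1 + j) = 2*j*(1 + j))
43895 + s(g(R(3/1, 0))) = 43895 + 2*4*(1 + 4) = 43895 + 2*4*5 = 43895 + 40 = 43935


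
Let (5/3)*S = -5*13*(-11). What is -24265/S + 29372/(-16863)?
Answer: -608631/10439 ≈ -58.304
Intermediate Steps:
S = 429 (S = 3*(-5*13*(-11))/5 = 3*(-65*(-11))/5 = (3/5)*715 = 429)
-24265/S + 29372/(-16863) = -24265/429 + 29372/(-16863) = -24265*1/429 + 29372*(-1/16863) = -24265/429 - 4196/2409 = -608631/10439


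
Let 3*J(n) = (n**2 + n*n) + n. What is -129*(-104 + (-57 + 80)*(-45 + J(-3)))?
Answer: 132096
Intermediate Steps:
J(n) = n/3 + 2*n**2/3 (J(n) = ((n**2 + n*n) + n)/3 = ((n**2 + n**2) + n)/3 = (2*n**2 + n)/3 = (n + 2*n**2)/3 = n/3 + 2*n**2/3)
-129*(-104 + (-57 + 80)*(-45 + J(-3))) = -129*(-104 + (-57 + 80)*(-45 + (1/3)*(-3)*(1 + 2*(-3)))) = -129*(-104 + 23*(-45 + (1/3)*(-3)*(1 - 6))) = -129*(-104 + 23*(-45 + (1/3)*(-3)*(-5))) = -129*(-104 + 23*(-45 + 5)) = -129*(-104 + 23*(-40)) = -129*(-104 - 920) = -129*(-1024) = 132096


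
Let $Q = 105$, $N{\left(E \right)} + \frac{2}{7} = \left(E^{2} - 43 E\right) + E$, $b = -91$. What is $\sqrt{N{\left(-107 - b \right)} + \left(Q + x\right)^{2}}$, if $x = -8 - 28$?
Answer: $\frac{\sqrt{278747}}{7} \approx 75.424$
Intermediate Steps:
$N{\left(E \right)} = - \frac{2}{7} + E^{2} - 42 E$ ($N{\left(E \right)} = - \frac{2}{7} + \left(\left(E^{2} - 43 E\right) + E\right) = - \frac{2}{7} + \left(E^{2} - 42 E\right) = - \frac{2}{7} + E^{2} - 42 E$)
$x = -36$
$\sqrt{N{\left(-107 - b \right)} + \left(Q + x\right)^{2}} = \sqrt{\left(- \frac{2}{7} + \left(-107 - -91\right)^{2} - 42 \left(-107 - -91\right)\right) + \left(105 - 36\right)^{2}} = \sqrt{\left(- \frac{2}{7} + \left(-107 + 91\right)^{2} - 42 \left(-107 + 91\right)\right) + 69^{2}} = \sqrt{\left(- \frac{2}{7} + \left(-16\right)^{2} - -672\right) + 4761} = \sqrt{\left(- \frac{2}{7} + 256 + 672\right) + 4761} = \sqrt{\frac{6494}{7} + 4761} = \sqrt{\frac{39821}{7}} = \frac{\sqrt{278747}}{7}$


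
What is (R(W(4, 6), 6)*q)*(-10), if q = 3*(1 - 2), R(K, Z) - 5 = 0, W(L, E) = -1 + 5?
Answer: 150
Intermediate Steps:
W(L, E) = 4
R(K, Z) = 5 (R(K, Z) = 5 + 0 = 5)
q = -3 (q = 3*(-1) = -3)
(R(W(4, 6), 6)*q)*(-10) = (5*(-3))*(-10) = -15*(-10) = 150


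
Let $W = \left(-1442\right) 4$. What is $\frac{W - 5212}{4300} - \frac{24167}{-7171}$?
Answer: $\frac{1259026}{1541765} \approx 0.81661$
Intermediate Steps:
$W = -5768$
$\frac{W - 5212}{4300} - \frac{24167}{-7171} = \frac{-5768 - 5212}{4300} - \frac{24167}{-7171} = \left(-5768 - 5212\right) \frac{1}{4300} - - \frac{24167}{7171} = \left(-10980\right) \frac{1}{4300} + \frac{24167}{7171} = - \frac{549}{215} + \frac{24167}{7171} = \frac{1259026}{1541765}$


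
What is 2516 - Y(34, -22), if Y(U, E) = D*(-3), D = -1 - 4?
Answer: 2501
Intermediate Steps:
D = -5
Y(U, E) = 15 (Y(U, E) = -5*(-3) = 15)
2516 - Y(34, -22) = 2516 - 1*15 = 2516 - 15 = 2501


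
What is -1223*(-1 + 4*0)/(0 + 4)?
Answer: 1223/4 ≈ 305.75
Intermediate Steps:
-1223*(-1 + 4*0)/(0 + 4) = -1223*(-1 + 0)/4 = -(-1223)/4 = -1223*(-1/4) = 1223/4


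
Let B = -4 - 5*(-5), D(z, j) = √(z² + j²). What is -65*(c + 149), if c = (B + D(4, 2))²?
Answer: -39650 - 5460*√5 ≈ -51859.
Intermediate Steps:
D(z, j) = √(j² + z²)
B = 21 (B = -4 + 25 = 21)
c = (21 + 2*√5)² (c = (21 + √(2² + 4²))² = (21 + √(4 + 16))² = (21 + √20)² = (21 + 2*√5)² ≈ 648.83)
-65*(c + 149) = -65*((461 + 84*√5) + 149) = -65*(610 + 84*√5) = -39650 - 5460*√5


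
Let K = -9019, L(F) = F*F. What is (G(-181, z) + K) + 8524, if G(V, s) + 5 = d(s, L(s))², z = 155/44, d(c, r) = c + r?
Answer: -922633975/3748096 ≈ -246.16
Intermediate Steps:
L(F) = F²
z = 155/44 (z = 155*(1/44) = 155/44 ≈ 3.5227)
G(V, s) = -5 + (s + s²)²
(G(-181, z) + K) + 8524 = ((-5 + (155/44)²*(1 + 155/44)²) - 9019) + 8524 = ((-5 + 24025*(199/44)²/1936) - 9019) + 8524 = ((-5 + (24025/1936)*(39601/1936)) - 9019) + 8524 = ((-5 + 951414025/3748096) - 9019) + 8524 = (932673545/3748096 - 9019) + 8524 = -32871404279/3748096 + 8524 = -922633975/3748096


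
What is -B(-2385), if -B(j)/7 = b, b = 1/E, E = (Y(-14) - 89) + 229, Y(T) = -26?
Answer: 7/114 ≈ 0.061404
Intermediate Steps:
E = 114 (E = (-26 - 89) + 229 = -115 + 229 = 114)
b = 1/114 ≈ 0.0087719
B(j) = -7/114 (B(j) = -7*1/114 = -7/114)
-B(-2385) = -1*(-7/114) = 7/114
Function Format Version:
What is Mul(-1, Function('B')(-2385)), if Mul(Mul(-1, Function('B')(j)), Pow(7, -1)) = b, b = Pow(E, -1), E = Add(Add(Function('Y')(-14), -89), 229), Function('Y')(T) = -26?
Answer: Rational(7, 114) ≈ 0.061404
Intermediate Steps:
E = 114 (E = Add(Add(-26, -89), 229) = Add(-115, 229) = 114)
b = Rational(1, 114) (b = Pow(114, -1) = Rational(1, 114) ≈ 0.0087719)
Function('B')(j) = Rational(-7, 114) (Function('B')(j) = Mul(-7, Rational(1, 114)) = Rational(-7, 114))
Mul(-1, Function('B')(-2385)) = Mul(-1, Rational(-7, 114)) = Rational(7, 114)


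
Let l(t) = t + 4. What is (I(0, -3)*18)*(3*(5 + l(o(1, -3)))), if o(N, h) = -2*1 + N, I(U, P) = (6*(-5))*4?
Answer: -51840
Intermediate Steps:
I(U, P) = -120 (I(U, P) = -30*4 = -120)
o(N, h) = -2 + N
l(t) = 4 + t
(I(0, -3)*18)*(3*(5 + l(o(1, -3)))) = (-120*18)*(3*(5 + (4 + (-2 + 1)))) = -6480*(5 + (4 - 1)) = -6480*(5 + 3) = -6480*8 = -2160*24 = -51840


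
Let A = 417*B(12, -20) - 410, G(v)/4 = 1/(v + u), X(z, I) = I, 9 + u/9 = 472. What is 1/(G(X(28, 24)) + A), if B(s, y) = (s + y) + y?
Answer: -4191/50652422 ≈ -8.2740e-5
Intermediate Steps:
u = 4167 (u = -81 + 9*472 = -81 + 4248 = 4167)
B(s, y) = s + 2*y
G(v) = 4/(4167 + v) (G(v) = 4/(v + 4167) = 4/(4167 + v))
A = -12086 (A = 417*(12 + 2*(-20)) - 410 = 417*(12 - 40) - 410 = 417*(-28) - 410 = -11676 - 410 = -12086)
1/(G(X(28, 24)) + A) = 1/(4/(4167 + 24) - 12086) = 1/(4/4191 - 12086) = 1/(-50652422/4191) = -4191/50652422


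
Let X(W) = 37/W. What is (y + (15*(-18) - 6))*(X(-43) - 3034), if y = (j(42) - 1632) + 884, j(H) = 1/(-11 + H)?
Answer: 4142429757/1333 ≈ 3.1076e+6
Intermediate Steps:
y = -23187/31 (y = (1/(-11 + 42) - 1632) + 884 = (1/31 - 1632) + 884 = -50591/31 + 884 = -23187/31 ≈ -747.97)
(y + (15*(-18) - 6))*(X(-43) - 3034) = (-23187/31 + (15*(-18) - 6))*(37/(-43) - 3034) = (-23187/31 + (-270 - 6))*(37*(-1/43) - 3034) = (-23187/31 - 276)*(-37/43 - 3034) = -31743/31*(-130499/43) = 4142429757/1333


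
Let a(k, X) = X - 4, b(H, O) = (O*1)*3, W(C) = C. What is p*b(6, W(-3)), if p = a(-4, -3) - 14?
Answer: 189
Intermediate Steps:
b(H, O) = 3*O (b(H, O) = O*3 = 3*O)
a(k, X) = -4 + X
p = -21 (p = (-4 - 3) - 14 = -7 - 14 = -21)
p*b(6, W(-3)) = -63*(-3) = -21*(-9) = 189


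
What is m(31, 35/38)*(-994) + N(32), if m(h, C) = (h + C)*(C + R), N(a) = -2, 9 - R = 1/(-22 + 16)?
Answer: -346647241/1083 ≈ -3.2008e+5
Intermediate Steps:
R = 55/6 (R = 9 - 1/(-22 + 16) = 9 - 1/(-6) = 9 - 1*(-⅙) = 9 + ⅙ = 55/6 ≈ 9.1667)
m(h, C) = (55/6 + C)*(C + h) (m(h, C) = (h + C)*(C + 55/6) = (C + h)*(55/6 + C) = (55/6 + C)*(C + h))
m(31, 35/38)*(-994) + N(32) = ((35/38)² + 55*(35/38)/6 + (55/6)*31 + (35/38)*31)*(-994) - 2 = ((35*(1/38))² + 55*(35*(1/38))/6 + 1705/6 + (35*(1/38))*31)*(-994) - 2 = ((35/38)² + (55/6)*(35/38) + 1705/6 + (35/38)*31)*(-994) - 2 = (1225/1444 + 1925/228 + 1705/6 + 1085/38)*(-994) - 2 = (697475/2166)*(-994) - 2 = -346645075/1083 - 2 = -346647241/1083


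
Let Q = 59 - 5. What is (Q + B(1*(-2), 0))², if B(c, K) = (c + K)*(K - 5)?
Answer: 4096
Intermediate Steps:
B(c, K) = (-5 + K)*(K + c) (B(c, K) = (K + c)*(-5 + K) = (-5 + K)*(K + c))
Q = 54
(Q + B(1*(-2), 0))² = (54 + (0² - 5*0 - 5*(-2) + 0*(1*(-2))))² = (54 + (0 + 0 - 5*(-2) + 0*(-2)))² = (54 + (0 + 0 + 10 + 0))² = (54 + 10)² = 64² = 4096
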